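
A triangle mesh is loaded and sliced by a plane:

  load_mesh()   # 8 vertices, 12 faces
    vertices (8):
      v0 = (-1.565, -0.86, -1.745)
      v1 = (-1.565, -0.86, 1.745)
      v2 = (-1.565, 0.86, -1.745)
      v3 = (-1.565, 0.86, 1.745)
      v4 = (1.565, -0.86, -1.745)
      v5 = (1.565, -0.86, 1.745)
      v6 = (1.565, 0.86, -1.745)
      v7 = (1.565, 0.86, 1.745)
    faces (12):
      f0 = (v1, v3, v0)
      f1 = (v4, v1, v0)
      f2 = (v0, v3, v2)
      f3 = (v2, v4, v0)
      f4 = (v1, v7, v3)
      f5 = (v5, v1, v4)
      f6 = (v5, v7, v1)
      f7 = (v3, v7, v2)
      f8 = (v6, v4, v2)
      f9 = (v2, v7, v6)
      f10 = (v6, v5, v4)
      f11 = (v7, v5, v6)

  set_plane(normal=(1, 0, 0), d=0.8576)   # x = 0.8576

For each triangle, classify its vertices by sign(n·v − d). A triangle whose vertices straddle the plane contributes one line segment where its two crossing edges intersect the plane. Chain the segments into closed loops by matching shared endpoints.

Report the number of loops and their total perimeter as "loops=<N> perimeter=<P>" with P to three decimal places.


Straddling triangles (8 of 12):
  (v4,v1,v0) [+--] → (0.8576, -0.86, -0.956238)–(0.8576, -0.86, -1.745)  len=0.7888
  (v2,v4,v0) [-+-] → (0.8576, -0.471269, -1.745)–(0.8576, -0.86, -1.745)  len=0.3887
  (v1,v7,v3) [-+-] → (0.8576, 0.471269, 1.745)–(0.8576, 0.86, 1.745)  len=0.3887
  (v5,v1,v4) [+-+] → (0.8576, -0.86, 1.745)–(0.8576, -0.86, -0.956238)  len=2.7012
  (v5,v7,v1) [++-] → (0.8576, 0.471269, 1.745)–(0.8576, -0.86, 1.745)  len=1.3313
  (v3,v7,v2) [-+-] → (0.8576, 0.86, 1.745)–(0.8576, 0.86, 0.956238)  len=0.7888
  (v6,v4,v2) [++-] → (0.8576, -0.471269, -1.745)–(0.8576, 0.86, -1.745)  len=1.3313
  (v2,v7,v6) [-++] → (0.8576, 0.86, 0.956238)–(0.8576, 0.86, -1.745)  len=2.7012

Chained into 1 loop(s):
  loop 1: 8 segments, perimeter = 10.4200
Total perimeter = 10.420

loops=1 perimeter=10.420


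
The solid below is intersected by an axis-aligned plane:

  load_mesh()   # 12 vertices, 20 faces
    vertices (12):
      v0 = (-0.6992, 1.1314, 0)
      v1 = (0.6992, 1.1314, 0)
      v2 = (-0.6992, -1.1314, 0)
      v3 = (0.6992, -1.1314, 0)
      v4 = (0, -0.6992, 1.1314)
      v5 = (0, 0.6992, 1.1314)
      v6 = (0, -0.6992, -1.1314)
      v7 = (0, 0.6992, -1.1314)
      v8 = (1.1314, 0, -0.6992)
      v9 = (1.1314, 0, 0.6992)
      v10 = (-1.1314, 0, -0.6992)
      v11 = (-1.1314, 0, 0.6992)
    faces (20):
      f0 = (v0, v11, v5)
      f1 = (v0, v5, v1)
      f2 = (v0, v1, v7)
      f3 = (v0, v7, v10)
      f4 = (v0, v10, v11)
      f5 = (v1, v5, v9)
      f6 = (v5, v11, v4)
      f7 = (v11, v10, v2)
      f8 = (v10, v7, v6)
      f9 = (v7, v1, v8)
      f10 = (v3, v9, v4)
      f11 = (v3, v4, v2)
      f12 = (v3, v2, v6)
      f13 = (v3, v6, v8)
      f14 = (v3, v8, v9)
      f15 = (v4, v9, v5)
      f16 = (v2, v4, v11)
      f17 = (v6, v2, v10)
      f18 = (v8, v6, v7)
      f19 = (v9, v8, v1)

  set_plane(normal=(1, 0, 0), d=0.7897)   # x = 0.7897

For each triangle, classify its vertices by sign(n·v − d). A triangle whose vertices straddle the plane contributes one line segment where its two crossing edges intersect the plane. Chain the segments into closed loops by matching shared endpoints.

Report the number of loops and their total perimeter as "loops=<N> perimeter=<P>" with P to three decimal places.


loops=1 perimeter=5.296

Straddling triangles (8 of 20):
  (v1,v5,v9) [--+] → (0.7897, 0.211169, 0.829731)–(0.7897, 0.894492, 0.146408)  len=0.9664
  (v7,v1,v8) [--+] → (0.7897, 0.894492, -0.146408)–(0.7897, 0.211169, -0.829731)  len=0.9664
  (v3,v9,v4) [-+-] → (0.7897, -0.894492, 0.146408)–(0.7897, -0.211169, 0.829731)  len=0.9664
  (v3,v6,v8) [--+] → (0.7897, -0.211169, -0.829731)–(0.7897, -0.894492, -0.146408)  len=0.9664
  (v3,v8,v9) [-++] → (0.7897, -0.894492, -0.146408)–(0.7897, -0.894492, 0.146408)  len=0.2928
  (v4,v9,v5) [-+-] → (0.7897, -0.211169, 0.829731)–(0.7897, 0.211169, 0.829731)  len=0.4223
  (v8,v6,v7) [+--] → (0.7897, -0.211169, -0.829731)–(0.7897, 0.211169, -0.829731)  len=0.4223
  (v9,v8,v1) [++-] → (0.7897, 0.894492, -0.146408)–(0.7897, 0.894492, 0.146408)  len=0.2928

Chained into 1 loop(s):
  loop 1: 8 segments, perimeter = 5.2958
Total perimeter = 5.296


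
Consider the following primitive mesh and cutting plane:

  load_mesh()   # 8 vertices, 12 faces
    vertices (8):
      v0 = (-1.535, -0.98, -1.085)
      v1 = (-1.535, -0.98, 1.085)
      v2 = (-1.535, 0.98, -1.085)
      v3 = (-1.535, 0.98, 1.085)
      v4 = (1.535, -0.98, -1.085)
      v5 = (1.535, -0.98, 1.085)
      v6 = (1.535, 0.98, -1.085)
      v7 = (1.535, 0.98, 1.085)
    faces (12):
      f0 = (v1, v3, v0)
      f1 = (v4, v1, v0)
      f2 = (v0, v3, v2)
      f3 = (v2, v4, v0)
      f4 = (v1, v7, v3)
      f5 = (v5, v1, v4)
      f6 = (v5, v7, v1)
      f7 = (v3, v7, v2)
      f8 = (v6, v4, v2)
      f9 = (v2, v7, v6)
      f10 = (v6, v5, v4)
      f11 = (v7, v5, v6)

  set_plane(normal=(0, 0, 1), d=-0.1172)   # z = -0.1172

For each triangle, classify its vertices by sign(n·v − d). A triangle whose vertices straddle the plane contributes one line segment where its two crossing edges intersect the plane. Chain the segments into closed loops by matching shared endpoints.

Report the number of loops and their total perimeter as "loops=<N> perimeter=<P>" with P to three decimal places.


Straddling triangles (8 of 12):
  (v1,v3,v0) [++-] → (-1.535, -0.105858, -0.1172)–(-1.535, -0.98, -0.1172)  len=0.8741
  (v4,v1,v0) [-+-] → (0.165808, -0.98, -0.1172)–(-1.535, -0.98, -0.1172)  len=1.7008
  (v0,v3,v2) [-+-] → (-1.535, -0.105858, -0.1172)–(-1.535, 0.98, -0.1172)  len=1.0859
  (v5,v1,v4) [++-] → (0.165808, -0.98, -0.1172)–(1.535, -0.98, -0.1172)  len=1.3692
  (v3,v7,v2) [++-] → (-0.165808, 0.98, -0.1172)–(-1.535, 0.98, -0.1172)  len=1.3692
  (v2,v7,v6) [-+-] → (-0.165808, 0.98, -0.1172)–(1.535, 0.98, -0.1172)  len=1.7008
  (v6,v5,v4) [-+-] → (1.535, 0.105858, -0.1172)–(1.535, -0.98, -0.1172)  len=1.0859
  (v7,v5,v6) [++-] → (1.535, 0.105858, -0.1172)–(1.535, 0.98, -0.1172)  len=0.8741

Chained into 1 loop(s):
  loop 1: 8 segments, perimeter = 10.0600
Total perimeter = 10.060

loops=1 perimeter=10.060


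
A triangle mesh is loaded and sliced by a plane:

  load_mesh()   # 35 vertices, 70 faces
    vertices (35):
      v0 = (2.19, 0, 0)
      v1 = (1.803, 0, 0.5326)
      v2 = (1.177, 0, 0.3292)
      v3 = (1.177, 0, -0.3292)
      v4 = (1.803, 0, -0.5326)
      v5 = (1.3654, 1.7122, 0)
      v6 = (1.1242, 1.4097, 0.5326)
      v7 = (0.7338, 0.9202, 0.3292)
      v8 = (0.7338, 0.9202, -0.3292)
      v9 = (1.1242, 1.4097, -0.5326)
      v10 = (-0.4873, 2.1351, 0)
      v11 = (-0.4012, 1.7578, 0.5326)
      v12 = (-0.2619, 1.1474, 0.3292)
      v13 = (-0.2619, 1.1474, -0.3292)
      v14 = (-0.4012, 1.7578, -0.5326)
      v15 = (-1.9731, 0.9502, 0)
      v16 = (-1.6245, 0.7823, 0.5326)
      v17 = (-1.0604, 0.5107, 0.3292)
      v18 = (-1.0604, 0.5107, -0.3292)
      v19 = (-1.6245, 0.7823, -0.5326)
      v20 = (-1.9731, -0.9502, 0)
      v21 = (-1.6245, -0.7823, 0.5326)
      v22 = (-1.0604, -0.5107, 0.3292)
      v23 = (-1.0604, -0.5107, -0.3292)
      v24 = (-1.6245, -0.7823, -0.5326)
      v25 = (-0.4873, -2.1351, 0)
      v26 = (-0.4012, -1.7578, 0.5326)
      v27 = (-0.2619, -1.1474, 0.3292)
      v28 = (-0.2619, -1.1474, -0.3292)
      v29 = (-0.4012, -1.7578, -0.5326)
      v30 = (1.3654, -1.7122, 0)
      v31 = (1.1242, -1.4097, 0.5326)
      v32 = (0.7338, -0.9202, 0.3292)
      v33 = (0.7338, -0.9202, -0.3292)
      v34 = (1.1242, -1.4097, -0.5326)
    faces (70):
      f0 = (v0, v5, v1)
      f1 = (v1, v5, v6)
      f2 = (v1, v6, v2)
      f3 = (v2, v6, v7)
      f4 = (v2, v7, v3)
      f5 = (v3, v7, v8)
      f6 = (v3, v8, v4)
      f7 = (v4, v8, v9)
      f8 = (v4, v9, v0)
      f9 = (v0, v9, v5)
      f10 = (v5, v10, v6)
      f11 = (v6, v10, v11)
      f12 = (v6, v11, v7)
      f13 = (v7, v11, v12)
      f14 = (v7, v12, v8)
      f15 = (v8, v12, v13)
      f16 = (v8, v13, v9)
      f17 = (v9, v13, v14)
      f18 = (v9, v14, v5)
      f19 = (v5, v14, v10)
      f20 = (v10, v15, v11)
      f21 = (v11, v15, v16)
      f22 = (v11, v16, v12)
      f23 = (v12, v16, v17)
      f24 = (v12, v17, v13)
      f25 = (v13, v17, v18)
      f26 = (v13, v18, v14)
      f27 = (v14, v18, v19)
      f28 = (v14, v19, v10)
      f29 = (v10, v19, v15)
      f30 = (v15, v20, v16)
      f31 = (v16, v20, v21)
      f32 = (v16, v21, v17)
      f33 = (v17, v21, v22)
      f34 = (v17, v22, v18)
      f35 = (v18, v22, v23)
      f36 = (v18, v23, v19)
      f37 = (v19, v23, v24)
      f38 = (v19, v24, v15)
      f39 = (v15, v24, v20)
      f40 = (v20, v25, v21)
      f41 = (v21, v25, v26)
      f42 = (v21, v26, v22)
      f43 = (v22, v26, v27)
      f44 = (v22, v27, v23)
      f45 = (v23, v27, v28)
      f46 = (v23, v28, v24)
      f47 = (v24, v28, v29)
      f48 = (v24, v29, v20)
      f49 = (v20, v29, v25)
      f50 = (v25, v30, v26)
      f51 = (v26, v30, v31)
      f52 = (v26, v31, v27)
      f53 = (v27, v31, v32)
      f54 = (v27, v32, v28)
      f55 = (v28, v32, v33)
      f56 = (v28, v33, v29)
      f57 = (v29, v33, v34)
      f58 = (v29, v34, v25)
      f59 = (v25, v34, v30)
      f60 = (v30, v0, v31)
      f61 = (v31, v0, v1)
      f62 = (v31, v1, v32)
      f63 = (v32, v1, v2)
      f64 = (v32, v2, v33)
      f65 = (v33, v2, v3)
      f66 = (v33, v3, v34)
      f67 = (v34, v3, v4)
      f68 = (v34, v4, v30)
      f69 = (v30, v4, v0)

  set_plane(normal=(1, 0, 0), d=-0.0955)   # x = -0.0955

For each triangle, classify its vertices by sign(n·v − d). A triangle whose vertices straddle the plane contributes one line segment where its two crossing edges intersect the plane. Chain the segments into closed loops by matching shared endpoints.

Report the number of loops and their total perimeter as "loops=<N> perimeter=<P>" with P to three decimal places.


loops=2 perimeter=6.336

Straddling triangles (20 of 70):
  (v5,v10,v6) [+-+] → (-0.0955, 2.04567, 0)–(-0.0955, 1.95874, 0.12949)  len=0.1560
  (v6,v10,v11) [+--] → (-0.0955, 1.95874, 0.12949)–(-0.0955, 1.68804, 0.5326)  len=0.4856
  (v6,v11,v7) [+-+] → (-0.0955, 1.68804, 0.5326)–(-0.0955, 1.5322, 0.477816)  len=0.1652
  (v7,v11,v12) [+--] → (-0.0955, 1.5322, 0.477816)–(-0.0955, 1.10943, 0.3292)  len=0.4481
  (v7,v12,v8) [+-+] → (-0.0955, 1.10943, 0.3292)–(-0.0955, 1.10943, 0.219169)  len=0.1100
  (v8,v12,v13) [+--] → (-0.0955, 1.10943, 0.219169)–(-0.0955, 1.10943, -0.3292)  len=0.5484
  (v8,v13,v9) [+-+] → (-0.0955, 1.10943, -0.3292)–(-0.0955, 1.17889, -0.353618)  len=0.0736
  (v9,v13,v14) [+--] → (-0.0955, 1.17889, -0.353618)–(-0.0955, 1.68804, -0.5326)  len=0.5397
  (v9,v14,v5) [+-+] → (-0.0955, 1.68804, -0.5326)–(-0.0955, 1.74991, -0.440437)  len=0.1110
  (v5,v14,v10) [+--] → (-0.0955, 1.74991, -0.440437)–(-0.0955, 2.04567, 0)  len=0.5305
  (v25,v30,v26) [-+-] → (-0.0955, -2.04567, 0)–(-0.0955, -1.74991, 0.440437)  len=0.5305
  (v26,v30,v31) [-++] → (-0.0955, -1.74991, 0.440437)–(-0.0955, -1.68804, 0.5326)  len=0.1110
  (v26,v31,v27) [-+-] → (-0.0955, -1.68804, 0.5326)–(-0.0955, -1.17889, 0.353618)  len=0.5397
  (v27,v31,v32) [-++] → (-0.0955, -1.17889, 0.353618)–(-0.0955, -1.10943, 0.3292)  len=0.0736
  (v27,v32,v28) [-+-] → (-0.0955, -1.10943, 0.3292)–(-0.0955, -1.10943, -0.219169)  len=0.5484
  (v28,v32,v33) [-++] → (-0.0955, -1.10943, -0.219169)–(-0.0955, -1.10943, -0.3292)  len=0.1100
  (v28,v33,v29) [-+-] → (-0.0955, -1.10943, -0.3292)–(-0.0955, -1.5322, -0.477816)  len=0.4481
  (v29,v33,v34) [-++] → (-0.0955, -1.5322, -0.477816)–(-0.0955, -1.68804, -0.5326)  len=0.1652
  (v29,v34,v25) [-+-] → (-0.0955, -1.68804, -0.5326)–(-0.0955, -1.95874, -0.12949)  len=0.4856
  (v25,v34,v30) [-++] → (-0.0955, -1.95874, -0.12949)–(-0.0955, -2.04567, 0)  len=0.1560

Chained into 2 loop(s):
  loop 1: 10 segments, perimeter = 3.1681
  loop 2: 10 segments, perimeter = 3.1681
Total perimeter = 6.336


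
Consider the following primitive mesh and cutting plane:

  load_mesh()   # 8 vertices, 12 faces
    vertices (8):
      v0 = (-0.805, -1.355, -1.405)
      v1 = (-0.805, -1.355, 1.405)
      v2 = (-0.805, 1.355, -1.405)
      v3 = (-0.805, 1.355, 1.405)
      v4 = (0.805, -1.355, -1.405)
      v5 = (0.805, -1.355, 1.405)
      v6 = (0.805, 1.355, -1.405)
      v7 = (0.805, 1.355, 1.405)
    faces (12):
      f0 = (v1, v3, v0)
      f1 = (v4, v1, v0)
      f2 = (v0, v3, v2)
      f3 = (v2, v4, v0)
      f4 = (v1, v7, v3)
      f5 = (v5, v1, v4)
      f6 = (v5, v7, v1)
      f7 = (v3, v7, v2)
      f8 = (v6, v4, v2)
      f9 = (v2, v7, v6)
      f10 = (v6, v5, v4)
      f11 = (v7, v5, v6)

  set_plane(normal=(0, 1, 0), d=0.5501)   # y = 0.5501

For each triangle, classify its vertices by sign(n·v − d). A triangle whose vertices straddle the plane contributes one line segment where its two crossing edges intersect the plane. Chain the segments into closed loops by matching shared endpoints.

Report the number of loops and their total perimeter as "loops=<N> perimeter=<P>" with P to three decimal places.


loops=1 perimeter=8.840

Straddling triangles (8 of 12):
  (v1,v3,v0) [-+-] → (-0.805, 0.5501, 1.405)–(-0.805, 0.5501, 0.570399)  len=0.8346
  (v0,v3,v2) [-++] → (-0.805, 0.5501, 0.570399)–(-0.805, 0.5501, -1.405)  len=1.9754
  (v2,v4,v0) [+--] → (-0.326812, 0.5501, -1.405)–(-0.805, 0.5501, -1.405)  len=0.4782
  (v1,v7,v3) [-++] → (0.326812, 0.5501, 1.405)–(-0.805, 0.5501, 1.405)  len=1.1318
  (v5,v7,v1) [-+-] → (0.805, 0.5501, 1.405)–(0.326812, 0.5501, 1.405)  len=0.4782
  (v6,v4,v2) [+-+] → (0.805, 0.5501, -1.405)–(-0.326812, 0.5501, -1.405)  len=1.1318
  (v6,v5,v4) [+--] → (0.805, 0.5501, -0.570399)–(0.805, 0.5501, -1.405)  len=0.8346
  (v7,v5,v6) [+-+] → (0.805, 0.5501, 1.405)–(0.805, 0.5501, -0.570399)  len=1.9754

Chained into 1 loop(s):
  loop 1: 8 segments, perimeter = 8.8400
Total perimeter = 8.840


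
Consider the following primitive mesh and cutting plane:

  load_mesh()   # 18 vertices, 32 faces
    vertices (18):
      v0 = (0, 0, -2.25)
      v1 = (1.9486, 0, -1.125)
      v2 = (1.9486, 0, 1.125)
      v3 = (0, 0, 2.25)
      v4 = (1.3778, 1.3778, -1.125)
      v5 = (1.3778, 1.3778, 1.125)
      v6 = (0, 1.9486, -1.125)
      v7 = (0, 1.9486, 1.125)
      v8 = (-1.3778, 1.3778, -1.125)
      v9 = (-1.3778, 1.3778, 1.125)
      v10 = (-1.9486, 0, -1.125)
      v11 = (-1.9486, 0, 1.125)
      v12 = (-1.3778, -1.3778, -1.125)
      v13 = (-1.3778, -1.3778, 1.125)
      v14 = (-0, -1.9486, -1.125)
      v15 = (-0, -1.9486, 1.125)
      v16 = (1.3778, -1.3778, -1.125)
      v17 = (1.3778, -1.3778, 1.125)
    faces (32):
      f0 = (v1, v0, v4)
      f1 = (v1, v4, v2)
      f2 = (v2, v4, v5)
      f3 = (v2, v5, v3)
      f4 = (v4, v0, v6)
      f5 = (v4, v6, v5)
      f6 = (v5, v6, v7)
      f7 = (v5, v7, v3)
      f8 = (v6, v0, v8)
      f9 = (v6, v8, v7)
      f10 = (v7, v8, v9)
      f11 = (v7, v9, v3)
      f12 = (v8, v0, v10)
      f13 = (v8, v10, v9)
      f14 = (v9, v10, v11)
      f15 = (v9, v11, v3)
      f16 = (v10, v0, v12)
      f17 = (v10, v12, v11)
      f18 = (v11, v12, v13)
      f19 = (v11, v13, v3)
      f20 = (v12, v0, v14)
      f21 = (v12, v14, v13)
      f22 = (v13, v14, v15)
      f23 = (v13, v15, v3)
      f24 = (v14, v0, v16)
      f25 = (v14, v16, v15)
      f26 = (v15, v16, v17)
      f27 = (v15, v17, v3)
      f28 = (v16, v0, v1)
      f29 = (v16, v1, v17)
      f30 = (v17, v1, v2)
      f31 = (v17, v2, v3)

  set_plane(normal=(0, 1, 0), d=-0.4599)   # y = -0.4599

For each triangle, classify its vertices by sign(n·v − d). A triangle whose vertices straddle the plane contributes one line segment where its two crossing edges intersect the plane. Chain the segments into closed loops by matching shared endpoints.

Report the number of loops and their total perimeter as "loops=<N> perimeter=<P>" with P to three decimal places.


Straddling triangles (12 of 32):
  (v10,v0,v12) [++-] → (-0.4599, -0.4599, -1.87448)–(-1.75807, -0.4599, -1.125)  len=1.4990
  (v10,v12,v11) [+-+] → (-1.75807, -0.4599, -1.125)–(-1.75807, -0.4599, 0.373966)  len=1.4990
  (v11,v12,v13) [+--] → (-1.75807, -0.4599, 0.373966)–(-1.75807, -0.4599, 1.125)  len=0.7510
  (v11,v13,v3) [+-+] → (-1.75807, -0.4599, 1.125)–(-0.4599, -0.4599, 1.87448)  len=1.4990
  (v12,v0,v14) [-+-] → (-0.4599, -0.4599, -1.87448)–(0, -0.4599, -1.98448)  len=0.4729
  (v13,v15,v3) [--+] → (0, -0.4599, 1.98448)–(-0.4599, -0.4599, 1.87448)  len=0.4729
  (v14,v0,v16) [-+-] → (0, -0.4599, -1.98448)–(0.4599, -0.4599, -1.87448)  len=0.4729
  (v15,v17,v3) [--+] → (0.4599, -0.4599, 1.87448)–(0, -0.4599, 1.98448)  len=0.4729
  (v16,v0,v1) [-++] → (0.4599, -0.4599, -1.87448)–(1.75807, -0.4599, -1.125)  len=1.4990
  (v16,v1,v17) [-+-] → (1.75807, -0.4599, -1.125)–(1.75807, -0.4599, -0.373966)  len=0.7510
  (v17,v1,v2) [-++] → (1.75807, -0.4599, -0.373966)–(1.75807, -0.4599, 1.125)  len=1.4990
  (v17,v2,v3) [-++] → (1.75807, -0.4599, 1.125)–(0.4599, -0.4599, 1.87448)  len=1.4990

Chained into 1 loop(s):
  loop 1: 12 segments, perimeter = 12.3874
Total perimeter = 12.387

loops=1 perimeter=12.387


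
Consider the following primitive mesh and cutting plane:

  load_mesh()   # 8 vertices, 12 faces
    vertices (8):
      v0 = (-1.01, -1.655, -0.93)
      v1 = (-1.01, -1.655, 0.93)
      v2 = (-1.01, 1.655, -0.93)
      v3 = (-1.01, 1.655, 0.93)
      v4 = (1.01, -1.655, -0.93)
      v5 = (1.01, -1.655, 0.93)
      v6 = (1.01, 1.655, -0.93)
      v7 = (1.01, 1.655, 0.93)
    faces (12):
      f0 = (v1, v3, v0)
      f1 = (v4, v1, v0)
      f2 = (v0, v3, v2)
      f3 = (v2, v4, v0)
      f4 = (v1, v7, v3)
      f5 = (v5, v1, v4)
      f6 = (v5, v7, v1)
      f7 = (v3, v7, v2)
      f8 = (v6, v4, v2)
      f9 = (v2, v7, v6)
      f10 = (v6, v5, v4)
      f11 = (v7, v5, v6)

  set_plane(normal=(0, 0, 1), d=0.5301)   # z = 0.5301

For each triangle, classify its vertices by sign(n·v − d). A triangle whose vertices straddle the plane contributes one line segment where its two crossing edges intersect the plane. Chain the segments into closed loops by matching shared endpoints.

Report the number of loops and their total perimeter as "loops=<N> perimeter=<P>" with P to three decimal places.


Straddling triangles (8 of 12):
  (v1,v3,v0) [++-] → (-1.01, 0.94335, 0.5301)–(-1.01, -1.655, 0.5301)  len=2.5983
  (v4,v1,v0) [-+-] → (-0.5757, -1.655, 0.5301)–(-1.01, -1.655, 0.5301)  len=0.4343
  (v0,v3,v2) [-+-] → (-1.01, 0.94335, 0.5301)–(-1.01, 1.655, 0.5301)  len=0.7117
  (v5,v1,v4) [++-] → (-0.5757, -1.655, 0.5301)–(1.01, -1.655, 0.5301)  len=1.5857
  (v3,v7,v2) [++-] → (0.5757, 1.655, 0.5301)–(-1.01, 1.655, 0.5301)  len=1.5857
  (v2,v7,v6) [-+-] → (0.5757, 1.655, 0.5301)–(1.01, 1.655, 0.5301)  len=0.4343
  (v6,v5,v4) [-+-] → (1.01, -0.94335, 0.5301)–(1.01, -1.655, 0.5301)  len=0.7117
  (v7,v5,v6) [++-] → (1.01, -0.94335, 0.5301)–(1.01, 1.655, 0.5301)  len=2.5983

Chained into 1 loop(s):
  loop 1: 8 segments, perimeter = 10.6600
Total perimeter = 10.660

loops=1 perimeter=10.660


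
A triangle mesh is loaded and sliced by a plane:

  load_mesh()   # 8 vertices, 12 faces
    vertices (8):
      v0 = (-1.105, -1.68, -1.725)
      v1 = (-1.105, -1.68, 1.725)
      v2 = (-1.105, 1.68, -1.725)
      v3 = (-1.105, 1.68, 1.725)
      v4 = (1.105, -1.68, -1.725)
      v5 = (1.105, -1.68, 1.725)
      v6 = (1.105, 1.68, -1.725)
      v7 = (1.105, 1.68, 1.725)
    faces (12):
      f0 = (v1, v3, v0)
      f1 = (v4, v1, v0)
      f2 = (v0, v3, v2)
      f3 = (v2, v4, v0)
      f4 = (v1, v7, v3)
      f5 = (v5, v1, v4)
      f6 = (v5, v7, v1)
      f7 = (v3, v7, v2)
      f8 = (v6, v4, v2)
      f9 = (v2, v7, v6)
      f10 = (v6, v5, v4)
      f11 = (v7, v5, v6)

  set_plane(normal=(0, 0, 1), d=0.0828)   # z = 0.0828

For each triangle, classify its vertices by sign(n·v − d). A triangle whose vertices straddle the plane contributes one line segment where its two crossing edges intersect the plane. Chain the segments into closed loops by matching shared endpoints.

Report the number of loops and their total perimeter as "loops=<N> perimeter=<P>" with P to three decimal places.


loops=1 perimeter=11.140

Straddling triangles (8 of 12):
  (v1,v3,v0) [++-] → (-1.105, 0.08064, 0.0828)–(-1.105, -1.68, 0.0828)  len=1.7606
  (v4,v1,v0) [-+-] → (-0.05304, -1.68, 0.0828)–(-1.105, -1.68, 0.0828)  len=1.0520
  (v0,v3,v2) [-+-] → (-1.105, 0.08064, 0.0828)–(-1.105, 1.68, 0.0828)  len=1.5994
  (v5,v1,v4) [++-] → (-0.05304, -1.68, 0.0828)–(1.105, -1.68, 0.0828)  len=1.1580
  (v3,v7,v2) [++-] → (0.05304, 1.68, 0.0828)–(-1.105, 1.68, 0.0828)  len=1.1580
  (v2,v7,v6) [-+-] → (0.05304, 1.68, 0.0828)–(1.105, 1.68, 0.0828)  len=1.0520
  (v6,v5,v4) [-+-] → (1.105, -0.08064, 0.0828)–(1.105, -1.68, 0.0828)  len=1.5994
  (v7,v5,v6) [++-] → (1.105, -0.08064, 0.0828)–(1.105, 1.68, 0.0828)  len=1.7606

Chained into 1 loop(s):
  loop 1: 8 segments, perimeter = 11.1400
Total perimeter = 11.140


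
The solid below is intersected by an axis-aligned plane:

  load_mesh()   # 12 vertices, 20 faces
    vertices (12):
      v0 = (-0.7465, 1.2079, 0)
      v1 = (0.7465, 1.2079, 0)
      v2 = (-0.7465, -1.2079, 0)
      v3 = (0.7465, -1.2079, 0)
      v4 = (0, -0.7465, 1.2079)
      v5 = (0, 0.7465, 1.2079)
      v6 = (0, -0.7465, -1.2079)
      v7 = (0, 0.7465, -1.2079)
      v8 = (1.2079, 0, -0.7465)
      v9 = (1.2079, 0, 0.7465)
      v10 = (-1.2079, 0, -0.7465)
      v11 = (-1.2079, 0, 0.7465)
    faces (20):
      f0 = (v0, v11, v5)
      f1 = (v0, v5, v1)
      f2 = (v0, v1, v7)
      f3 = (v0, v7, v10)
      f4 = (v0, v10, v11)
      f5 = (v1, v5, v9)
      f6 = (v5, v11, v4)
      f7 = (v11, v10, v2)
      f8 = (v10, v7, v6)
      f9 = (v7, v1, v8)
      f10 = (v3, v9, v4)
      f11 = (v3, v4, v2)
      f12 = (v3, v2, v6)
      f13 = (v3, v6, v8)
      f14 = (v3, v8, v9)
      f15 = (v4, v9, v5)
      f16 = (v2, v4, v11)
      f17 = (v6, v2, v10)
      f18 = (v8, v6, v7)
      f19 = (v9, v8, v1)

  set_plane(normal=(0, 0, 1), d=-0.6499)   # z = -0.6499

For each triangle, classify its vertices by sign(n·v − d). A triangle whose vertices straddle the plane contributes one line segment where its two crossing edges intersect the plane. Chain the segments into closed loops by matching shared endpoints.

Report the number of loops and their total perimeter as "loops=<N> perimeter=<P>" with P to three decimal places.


loops=1 perimeter=6.593

Straddling triangles (10 of 20):
  (v0,v1,v7) [++-] → (0.344852, 0.959648, -0.6499)–(-0.344852, 0.959648, -0.6499)  len=0.6897
  (v0,v7,v10) [+--] → (-0.344852, 0.959648, -0.6499)–(-1.14819, 0.156307, -0.6499)  len=1.1361
  (v0,v10,v11) [+-+] → (-1.14819, 0.156307, -0.6499)–(-1.2079, 0, -0.6499)  len=0.1673
  (v11,v10,v2) [+-+] → (-1.2079, 0, -0.6499)–(-1.14819, -0.156307, -0.6499)  len=0.1673
  (v7,v1,v8) [-+-] → (0.344852, 0.959648, -0.6499)–(1.14819, 0.156307, -0.6499)  len=1.1361
  (v3,v2,v6) [++-] → (-0.344852, -0.959648, -0.6499)–(0.344852, -0.959648, -0.6499)  len=0.6897
  (v3,v6,v8) [+--] → (0.344852, -0.959648, -0.6499)–(1.14819, -0.156307, -0.6499)  len=1.1361
  (v3,v8,v9) [+-+] → (1.14819, -0.156307, -0.6499)–(1.2079, 0, -0.6499)  len=0.1673
  (v6,v2,v10) [-+-] → (-0.344852, -0.959648, -0.6499)–(-1.14819, -0.156307, -0.6499)  len=1.1361
  (v9,v8,v1) [+-+] → (1.2079, 0, -0.6499)–(1.14819, 0.156307, -0.6499)  len=0.1673

Chained into 1 loop(s):
  loop 1: 10 segments, perimeter = 6.5931
Total perimeter = 6.593


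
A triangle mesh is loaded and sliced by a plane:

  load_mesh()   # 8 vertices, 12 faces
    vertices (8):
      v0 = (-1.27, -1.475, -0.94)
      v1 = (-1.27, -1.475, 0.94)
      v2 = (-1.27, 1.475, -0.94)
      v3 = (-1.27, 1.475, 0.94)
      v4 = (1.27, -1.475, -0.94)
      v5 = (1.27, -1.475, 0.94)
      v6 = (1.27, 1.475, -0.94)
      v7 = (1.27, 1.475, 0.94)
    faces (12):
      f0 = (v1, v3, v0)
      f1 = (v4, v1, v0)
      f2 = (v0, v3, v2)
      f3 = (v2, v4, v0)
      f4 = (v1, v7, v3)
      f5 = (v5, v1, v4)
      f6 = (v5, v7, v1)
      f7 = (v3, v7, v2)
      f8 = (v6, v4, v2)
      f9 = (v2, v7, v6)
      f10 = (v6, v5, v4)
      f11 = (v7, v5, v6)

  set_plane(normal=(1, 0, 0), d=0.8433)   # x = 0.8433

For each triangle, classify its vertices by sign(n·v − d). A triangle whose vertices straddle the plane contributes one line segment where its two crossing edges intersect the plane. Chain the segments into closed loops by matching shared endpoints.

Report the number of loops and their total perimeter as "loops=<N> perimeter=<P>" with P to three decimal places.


loops=1 perimeter=9.660

Straddling triangles (8 of 12):
  (v4,v1,v0) [+--] → (0.8433, -1.475, -0.624175)–(0.8433, -1.475, -0.94)  len=0.3158
  (v2,v4,v0) [-+-] → (0.8433, -0.979423, -0.94)–(0.8433, -1.475, -0.94)  len=0.4956
  (v1,v7,v3) [-+-] → (0.8433, 0.979423, 0.94)–(0.8433, 1.475, 0.94)  len=0.4956
  (v5,v1,v4) [+-+] → (0.8433, -1.475, 0.94)–(0.8433, -1.475, -0.624175)  len=1.5642
  (v5,v7,v1) [++-] → (0.8433, 0.979423, 0.94)–(0.8433, -1.475, 0.94)  len=2.4544
  (v3,v7,v2) [-+-] → (0.8433, 1.475, 0.94)–(0.8433, 1.475, 0.624175)  len=0.3158
  (v6,v4,v2) [++-] → (0.8433, -0.979423, -0.94)–(0.8433, 1.475, -0.94)  len=2.4544
  (v2,v7,v6) [-++] → (0.8433, 1.475, 0.624175)–(0.8433, 1.475, -0.94)  len=1.5642

Chained into 1 loop(s):
  loop 1: 8 segments, perimeter = 9.6600
Total perimeter = 9.660


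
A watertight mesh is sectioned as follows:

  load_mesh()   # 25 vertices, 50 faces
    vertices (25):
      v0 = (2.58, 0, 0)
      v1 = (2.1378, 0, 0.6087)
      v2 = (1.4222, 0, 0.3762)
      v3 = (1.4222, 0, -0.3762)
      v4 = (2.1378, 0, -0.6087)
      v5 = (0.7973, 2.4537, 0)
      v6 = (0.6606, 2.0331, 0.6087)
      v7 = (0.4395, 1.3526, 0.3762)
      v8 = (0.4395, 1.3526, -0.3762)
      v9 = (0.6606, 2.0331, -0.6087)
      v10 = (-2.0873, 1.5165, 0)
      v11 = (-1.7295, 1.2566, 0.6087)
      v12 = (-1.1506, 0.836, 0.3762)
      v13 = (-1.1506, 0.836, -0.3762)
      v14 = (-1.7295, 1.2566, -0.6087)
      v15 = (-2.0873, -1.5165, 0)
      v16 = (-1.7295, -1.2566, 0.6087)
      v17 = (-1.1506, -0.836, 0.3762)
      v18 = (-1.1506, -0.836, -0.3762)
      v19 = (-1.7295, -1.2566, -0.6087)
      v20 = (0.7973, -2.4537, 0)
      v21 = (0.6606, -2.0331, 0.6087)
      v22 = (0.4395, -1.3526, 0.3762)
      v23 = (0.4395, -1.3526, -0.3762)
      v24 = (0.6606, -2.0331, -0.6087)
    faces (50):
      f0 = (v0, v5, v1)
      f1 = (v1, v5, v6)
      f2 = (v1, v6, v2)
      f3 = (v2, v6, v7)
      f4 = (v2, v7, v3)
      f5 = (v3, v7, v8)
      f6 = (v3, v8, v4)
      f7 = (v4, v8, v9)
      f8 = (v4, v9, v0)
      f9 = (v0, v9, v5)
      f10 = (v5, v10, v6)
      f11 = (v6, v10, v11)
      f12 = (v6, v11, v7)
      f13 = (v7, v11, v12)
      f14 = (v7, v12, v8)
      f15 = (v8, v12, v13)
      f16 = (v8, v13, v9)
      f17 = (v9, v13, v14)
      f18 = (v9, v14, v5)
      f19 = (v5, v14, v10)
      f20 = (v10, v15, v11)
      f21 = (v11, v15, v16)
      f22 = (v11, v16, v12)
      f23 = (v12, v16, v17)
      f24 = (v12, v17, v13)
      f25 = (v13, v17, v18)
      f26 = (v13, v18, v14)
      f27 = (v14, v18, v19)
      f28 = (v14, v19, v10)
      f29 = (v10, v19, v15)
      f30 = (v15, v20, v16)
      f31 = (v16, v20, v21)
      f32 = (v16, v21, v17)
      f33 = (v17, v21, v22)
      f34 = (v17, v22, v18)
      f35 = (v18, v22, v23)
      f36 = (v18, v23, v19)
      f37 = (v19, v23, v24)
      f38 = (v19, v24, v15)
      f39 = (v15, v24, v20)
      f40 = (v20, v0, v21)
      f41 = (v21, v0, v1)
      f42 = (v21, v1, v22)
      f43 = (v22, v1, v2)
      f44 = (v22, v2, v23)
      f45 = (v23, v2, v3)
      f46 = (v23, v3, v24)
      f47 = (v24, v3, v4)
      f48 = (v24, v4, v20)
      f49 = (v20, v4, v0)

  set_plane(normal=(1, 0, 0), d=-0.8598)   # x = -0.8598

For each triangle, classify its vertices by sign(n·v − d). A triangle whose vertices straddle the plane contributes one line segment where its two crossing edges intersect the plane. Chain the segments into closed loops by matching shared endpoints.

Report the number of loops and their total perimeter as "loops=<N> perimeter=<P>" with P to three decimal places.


loops=2 perimeter=6.973

Straddling triangles (20 of 50):
  (v5,v10,v6) [+-+] → (-0.8598, 1.91531, 0)–(-0.8598, 1.74727, 0.271909)  len=0.3196
  (v6,v10,v11) [+--] → (-0.8598, 1.74727, 0.271909)–(-0.8598, 1.53915, 0.6087)  len=0.3959
  (v6,v11,v7) [+-+] → (-0.8598, 1.53915, 0.6087)–(-0.8598, 1.29509, 0.515475)  len=0.2613
  (v7,v11,v12) [+--] → (-0.8598, 1.29509, 0.515475)–(-0.8598, 0.930477, 0.3762)  len=0.3903
  (v7,v12,v8) [+-+] → (-0.8598, 0.930477, 0.3762)–(-0.8598, 0.930477, 0.2386)  len=0.1376
  (v8,v12,v13) [+--] → (-0.8598, 0.930477, 0.2386)–(-0.8598, 0.930477, -0.3762)  len=0.6148
  (v8,v13,v9) [+-+] → (-0.8598, 0.930477, -0.3762)–(-0.8598, 1.0282, -0.413529)  len=0.1046
  (v9,v13,v14) [+--] → (-0.8598, 1.0282, -0.413529)–(-0.8598, 1.53915, -0.6087)  len=0.5470
  (v9,v14,v5) [+-+] → (-0.8598, 1.53915, -0.6087)–(-0.8598, 1.66863, -0.399191)  len=0.2463
  (v5,v14,v10) [+--] → (-0.8598, 1.66863, -0.399191)–(-0.8598, 1.91531, 0)  len=0.4693
  (v15,v20,v16) [-+-] → (-0.8598, -1.91531, 0)–(-0.8598, -1.66863, 0.399191)  len=0.4693
  (v16,v20,v21) [-++] → (-0.8598, -1.66863, 0.399191)–(-0.8598, -1.53915, 0.6087)  len=0.2463
  (v16,v21,v17) [-+-] → (-0.8598, -1.53915, 0.6087)–(-0.8598, -1.0282, 0.413529)  len=0.5470
  (v17,v21,v22) [-++] → (-0.8598, -1.0282, 0.413529)–(-0.8598, -0.930477, 0.3762)  len=0.1046
  (v17,v22,v18) [-+-] → (-0.8598, -0.930477, 0.3762)–(-0.8598, -0.930477, -0.2386)  len=0.6148
  (v18,v22,v23) [-++] → (-0.8598, -0.930477, -0.2386)–(-0.8598, -0.930477, -0.3762)  len=0.1376
  (v18,v23,v19) [-+-] → (-0.8598, -0.930477, -0.3762)–(-0.8598, -1.29509, -0.515475)  len=0.3903
  (v19,v23,v24) [-++] → (-0.8598, -1.29509, -0.515475)–(-0.8598, -1.53915, -0.6087)  len=0.2613
  (v19,v24,v15) [-+-] → (-0.8598, -1.53915, -0.6087)–(-0.8598, -1.74727, -0.271909)  len=0.3959
  (v15,v24,v20) [-++] → (-0.8598, -1.74727, -0.271909)–(-0.8598, -1.91531, 0)  len=0.3196

Chained into 2 loop(s):
  loop 1: 10 segments, perimeter = 3.4866
  loop 2: 10 segments, perimeter = 3.4866
Total perimeter = 6.973


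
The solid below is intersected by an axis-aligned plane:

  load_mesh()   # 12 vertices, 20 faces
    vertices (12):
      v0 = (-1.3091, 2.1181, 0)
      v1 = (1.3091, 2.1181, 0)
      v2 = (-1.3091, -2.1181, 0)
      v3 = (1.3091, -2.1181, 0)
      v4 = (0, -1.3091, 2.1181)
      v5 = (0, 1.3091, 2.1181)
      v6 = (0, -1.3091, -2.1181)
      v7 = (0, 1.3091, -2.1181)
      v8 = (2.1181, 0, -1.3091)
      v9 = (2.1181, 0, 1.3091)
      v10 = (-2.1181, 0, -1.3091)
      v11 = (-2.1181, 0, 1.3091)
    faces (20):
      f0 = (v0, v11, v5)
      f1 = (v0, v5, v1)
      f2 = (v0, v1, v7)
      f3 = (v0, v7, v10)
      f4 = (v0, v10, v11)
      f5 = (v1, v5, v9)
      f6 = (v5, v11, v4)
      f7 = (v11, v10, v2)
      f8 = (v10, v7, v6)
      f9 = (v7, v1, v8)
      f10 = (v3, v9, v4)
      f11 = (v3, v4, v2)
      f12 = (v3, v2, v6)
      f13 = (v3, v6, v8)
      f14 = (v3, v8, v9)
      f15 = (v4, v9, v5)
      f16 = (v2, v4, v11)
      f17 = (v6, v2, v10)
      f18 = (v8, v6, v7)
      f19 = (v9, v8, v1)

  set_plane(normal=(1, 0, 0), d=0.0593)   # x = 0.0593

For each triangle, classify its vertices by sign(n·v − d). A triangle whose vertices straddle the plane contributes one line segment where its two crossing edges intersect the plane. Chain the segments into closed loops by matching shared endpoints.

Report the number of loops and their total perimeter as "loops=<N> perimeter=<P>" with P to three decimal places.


loops=1 perimeter=14.163

Straddling triangles (10 of 20):
  (v0,v5,v1) [--+] → (0.0593, 1.34575, 2.02215)–(0.0593, 2.1181, 0)  len=2.1646
  (v0,v1,v7) [-+-] → (0.0593, 2.1181, 0)–(0.0593, 1.34575, -2.02215)  len=2.1646
  (v1,v5,v9) [+-+] → (0.0593, 1.34575, 2.02215)–(0.0593, 1.27245, 2.09545)  len=0.1037
  (v7,v1,v8) [-++] → (0.0593, 1.34575, -2.02215)–(0.0593, 1.27245, -2.09545)  len=0.1037
  (v3,v9,v4) [++-] → (0.0593, -1.27245, 2.09545)–(0.0593, -1.34575, 2.02215)  len=0.1037
  (v3,v4,v2) [+--] → (0.0593, -1.34575, 2.02215)–(0.0593, -2.1181, 0)  len=2.1646
  (v3,v2,v6) [+--] → (0.0593, -2.1181, 0)–(0.0593, -1.34575, -2.02215)  len=2.1646
  (v3,v6,v8) [+-+] → (0.0593, -1.34575, -2.02215)–(0.0593, -1.27245, -2.09545)  len=0.1037
  (v4,v9,v5) [-+-] → (0.0593, -1.27245, 2.09545)–(0.0593, 1.27245, 2.09545)  len=2.5449
  (v8,v6,v7) [+--] → (0.0593, -1.27245, -2.09545)–(0.0593, 1.27245, -2.09545)  len=2.5449

Chained into 1 loop(s):
  loop 1: 10 segments, perimeter = 14.1630
Total perimeter = 14.163


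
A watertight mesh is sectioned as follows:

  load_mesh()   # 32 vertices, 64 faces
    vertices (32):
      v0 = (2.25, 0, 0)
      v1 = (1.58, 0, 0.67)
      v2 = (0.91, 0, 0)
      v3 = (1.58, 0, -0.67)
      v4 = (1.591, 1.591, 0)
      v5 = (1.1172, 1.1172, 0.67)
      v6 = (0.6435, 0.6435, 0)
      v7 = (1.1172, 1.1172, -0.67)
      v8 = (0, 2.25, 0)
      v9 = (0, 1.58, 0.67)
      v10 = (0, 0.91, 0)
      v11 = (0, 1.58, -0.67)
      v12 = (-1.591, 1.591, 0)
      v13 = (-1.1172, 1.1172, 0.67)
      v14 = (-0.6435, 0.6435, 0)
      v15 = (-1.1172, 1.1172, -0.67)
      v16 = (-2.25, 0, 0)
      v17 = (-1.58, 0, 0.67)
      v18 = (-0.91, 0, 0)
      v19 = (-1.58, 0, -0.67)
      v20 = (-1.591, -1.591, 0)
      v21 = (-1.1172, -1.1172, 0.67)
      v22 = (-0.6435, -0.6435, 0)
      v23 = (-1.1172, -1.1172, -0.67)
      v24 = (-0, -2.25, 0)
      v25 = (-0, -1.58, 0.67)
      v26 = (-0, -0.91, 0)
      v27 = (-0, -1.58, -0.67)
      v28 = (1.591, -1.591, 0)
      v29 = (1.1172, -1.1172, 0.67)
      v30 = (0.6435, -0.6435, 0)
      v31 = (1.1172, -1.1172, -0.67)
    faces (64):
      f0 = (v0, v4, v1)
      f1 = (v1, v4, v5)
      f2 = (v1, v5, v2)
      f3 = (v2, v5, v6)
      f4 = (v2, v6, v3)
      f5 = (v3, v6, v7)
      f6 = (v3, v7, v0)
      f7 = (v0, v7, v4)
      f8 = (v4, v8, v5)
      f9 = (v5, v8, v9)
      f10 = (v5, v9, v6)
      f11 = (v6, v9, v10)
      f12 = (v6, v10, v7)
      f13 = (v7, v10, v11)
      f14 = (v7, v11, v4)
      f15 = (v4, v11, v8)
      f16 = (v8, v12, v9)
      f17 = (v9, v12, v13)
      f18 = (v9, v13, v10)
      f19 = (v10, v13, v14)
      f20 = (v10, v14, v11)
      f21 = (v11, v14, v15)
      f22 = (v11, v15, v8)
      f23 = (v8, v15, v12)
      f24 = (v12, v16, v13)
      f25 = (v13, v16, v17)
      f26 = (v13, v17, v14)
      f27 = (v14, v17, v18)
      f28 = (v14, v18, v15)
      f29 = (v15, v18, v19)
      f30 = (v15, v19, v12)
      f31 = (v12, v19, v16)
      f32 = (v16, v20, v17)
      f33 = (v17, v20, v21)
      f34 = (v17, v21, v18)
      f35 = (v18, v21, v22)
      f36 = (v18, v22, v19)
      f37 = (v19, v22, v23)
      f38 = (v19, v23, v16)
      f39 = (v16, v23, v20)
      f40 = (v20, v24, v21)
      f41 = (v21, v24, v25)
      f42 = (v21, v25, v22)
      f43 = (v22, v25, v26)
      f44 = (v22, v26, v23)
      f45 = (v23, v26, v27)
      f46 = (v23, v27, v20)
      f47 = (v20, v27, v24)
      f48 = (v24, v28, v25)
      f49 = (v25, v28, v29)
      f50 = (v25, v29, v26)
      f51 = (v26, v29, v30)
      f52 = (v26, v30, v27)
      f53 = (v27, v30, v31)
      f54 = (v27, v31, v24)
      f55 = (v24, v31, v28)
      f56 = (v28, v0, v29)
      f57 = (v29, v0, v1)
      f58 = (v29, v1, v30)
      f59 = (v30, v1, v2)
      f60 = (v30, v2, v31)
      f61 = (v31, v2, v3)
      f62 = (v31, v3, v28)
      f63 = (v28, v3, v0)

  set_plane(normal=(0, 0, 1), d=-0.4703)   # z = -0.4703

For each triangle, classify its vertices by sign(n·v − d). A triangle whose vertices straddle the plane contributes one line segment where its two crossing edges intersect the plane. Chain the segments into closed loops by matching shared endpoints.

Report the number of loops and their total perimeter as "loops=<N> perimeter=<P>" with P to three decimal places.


Straddling triangles (32 of 64):
  (v2,v6,v3) [++-] → (1.30087, 0.191801, -0.4703)–(1.3803, 0, -0.4703)  len=0.2076
  (v3,v6,v7) [-+-] → (1.30087, 0.191801, -0.4703)–(0.976009, 0.976009, -0.4703)  len=0.8488
  (v3,v7,v0) [--+] → (1.45484, 0.784208, -0.4703)–(1.7797, 0, -0.4703)  len=0.8488
  (v0,v7,v4) [+-+] → (1.45484, 0.784208, -0.4703)–(1.25842, 1.25842, -0.4703)  len=0.5133
  (v6,v10,v7) [++-] → (0.784208, 1.05544, -0.4703)–(0.976009, 0.976009, -0.4703)  len=0.2076
  (v7,v10,v11) [-+-] → (0.784208, 1.05544, -0.4703)–(0, 1.3803, -0.4703)  len=0.8488
  (v7,v11,v4) [--+] → (0.474213, 1.58328, -0.4703)–(1.25842, 1.25842, -0.4703)  len=0.8488
  (v4,v11,v8) [+-+] → (0.474213, 1.58328, -0.4703)–(0, 1.7797, -0.4703)  len=0.5133
  (v10,v14,v11) [++-] → (-0.191801, 1.30087, -0.4703)–(0, 1.3803, -0.4703)  len=0.2076
  (v11,v14,v15) [-+-] → (-0.191801, 1.30087, -0.4703)–(-0.976009, 0.976009, -0.4703)  len=0.8488
  (v11,v15,v8) [--+] → (-0.784208, 1.45484, -0.4703)–(0, 1.7797, -0.4703)  len=0.8488
  (v8,v15,v12) [+-+] → (-0.784208, 1.45484, -0.4703)–(-1.25842, 1.25842, -0.4703)  len=0.5133
  (v14,v18,v15) [++-] → (-1.05544, 0.784208, -0.4703)–(-0.976009, 0.976009, -0.4703)  len=0.2076
  (v15,v18,v19) [-+-] → (-1.05544, 0.784208, -0.4703)–(-1.3803, 0, -0.4703)  len=0.8488
  (v15,v19,v12) [--+] → (-1.58328, 0.474213, -0.4703)–(-1.25842, 1.25842, -0.4703)  len=0.8488
  (v12,v19,v16) [+-+] → (-1.58328, 0.474213, -0.4703)–(-1.7797, 0, -0.4703)  len=0.5133
  (v18,v22,v19) [++-] → (-1.30087, -0.191801, -0.4703)–(-1.3803, 0, -0.4703)  len=0.2076
  (v19,v22,v23) [-+-] → (-1.30087, -0.191801, -0.4703)–(-0.976009, -0.976009, -0.4703)  len=0.8488
  (v19,v23,v16) [--+] → (-1.45484, -0.784208, -0.4703)–(-1.7797, 0, -0.4703)  len=0.8488
  (v16,v23,v20) [+-+] → (-1.45484, -0.784208, -0.4703)–(-1.25842, -1.25842, -0.4703)  len=0.5133
  (v22,v26,v23) [++-] → (-0.784208, -1.05544, -0.4703)–(-0.976009, -0.976009, -0.4703)  len=0.2076
  (v23,v26,v27) [-+-] → (-0.784208, -1.05544, -0.4703)–(0, -1.3803, -0.4703)  len=0.8488
  (v23,v27,v20) [--+] → (-0.474213, -1.58328, -0.4703)–(-1.25842, -1.25842, -0.4703)  len=0.8488
  (v20,v27,v24) [+-+] → (-0.474213, -1.58328, -0.4703)–(0, -1.7797, -0.4703)  len=0.5133
  (v26,v30,v27) [++-] → (0.191801, -1.30087, -0.4703)–(0, -1.3803, -0.4703)  len=0.2076
  (v27,v30,v31) [-+-] → (0.191801, -1.30087, -0.4703)–(0.976009, -0.976009, -0.4703)  len=0.8488
  (v27,v31,v24) [--+] → (0.784208, -1.45484, -0.4703)–(0, -1.7797, -0.4703)  len=0.8488
  (v24,v31,v28) [+-+] → (0.784208, -1.45484, -0.4703)–(1.25842, -1.25842, -0.4703)  len=0.5133
  (v30,v2,v31) [++-] → (1.05544, -0.784208, -0.4703)–(0.976009, -0.976009, -0.4703)  len=0.2076
  (v31,v2,v3) [-+-] → (1.05544, -0.784208, -0.4703)–(1.3803, 0, -0.4703)  len=0.8488
  (v31,v3,v28) [--+] → (1.58328, -0.474213, -0.4703)–(1.25842, -1.25842, -0.4703)  len=0.8488
  (v28,v3,v0) [+-+] → (1.58328, -0.474213, -0.4703)–(1.7797, 0, -0.4703)  len=0.5133

Chained into 2 loop(s):
  loop 1: 16 segments, perimeter = 8.4514
  loop 2: 16 segments, perimeter = 10.8969
Total perimeter = 19.348

loops=2 perimeter=19.348


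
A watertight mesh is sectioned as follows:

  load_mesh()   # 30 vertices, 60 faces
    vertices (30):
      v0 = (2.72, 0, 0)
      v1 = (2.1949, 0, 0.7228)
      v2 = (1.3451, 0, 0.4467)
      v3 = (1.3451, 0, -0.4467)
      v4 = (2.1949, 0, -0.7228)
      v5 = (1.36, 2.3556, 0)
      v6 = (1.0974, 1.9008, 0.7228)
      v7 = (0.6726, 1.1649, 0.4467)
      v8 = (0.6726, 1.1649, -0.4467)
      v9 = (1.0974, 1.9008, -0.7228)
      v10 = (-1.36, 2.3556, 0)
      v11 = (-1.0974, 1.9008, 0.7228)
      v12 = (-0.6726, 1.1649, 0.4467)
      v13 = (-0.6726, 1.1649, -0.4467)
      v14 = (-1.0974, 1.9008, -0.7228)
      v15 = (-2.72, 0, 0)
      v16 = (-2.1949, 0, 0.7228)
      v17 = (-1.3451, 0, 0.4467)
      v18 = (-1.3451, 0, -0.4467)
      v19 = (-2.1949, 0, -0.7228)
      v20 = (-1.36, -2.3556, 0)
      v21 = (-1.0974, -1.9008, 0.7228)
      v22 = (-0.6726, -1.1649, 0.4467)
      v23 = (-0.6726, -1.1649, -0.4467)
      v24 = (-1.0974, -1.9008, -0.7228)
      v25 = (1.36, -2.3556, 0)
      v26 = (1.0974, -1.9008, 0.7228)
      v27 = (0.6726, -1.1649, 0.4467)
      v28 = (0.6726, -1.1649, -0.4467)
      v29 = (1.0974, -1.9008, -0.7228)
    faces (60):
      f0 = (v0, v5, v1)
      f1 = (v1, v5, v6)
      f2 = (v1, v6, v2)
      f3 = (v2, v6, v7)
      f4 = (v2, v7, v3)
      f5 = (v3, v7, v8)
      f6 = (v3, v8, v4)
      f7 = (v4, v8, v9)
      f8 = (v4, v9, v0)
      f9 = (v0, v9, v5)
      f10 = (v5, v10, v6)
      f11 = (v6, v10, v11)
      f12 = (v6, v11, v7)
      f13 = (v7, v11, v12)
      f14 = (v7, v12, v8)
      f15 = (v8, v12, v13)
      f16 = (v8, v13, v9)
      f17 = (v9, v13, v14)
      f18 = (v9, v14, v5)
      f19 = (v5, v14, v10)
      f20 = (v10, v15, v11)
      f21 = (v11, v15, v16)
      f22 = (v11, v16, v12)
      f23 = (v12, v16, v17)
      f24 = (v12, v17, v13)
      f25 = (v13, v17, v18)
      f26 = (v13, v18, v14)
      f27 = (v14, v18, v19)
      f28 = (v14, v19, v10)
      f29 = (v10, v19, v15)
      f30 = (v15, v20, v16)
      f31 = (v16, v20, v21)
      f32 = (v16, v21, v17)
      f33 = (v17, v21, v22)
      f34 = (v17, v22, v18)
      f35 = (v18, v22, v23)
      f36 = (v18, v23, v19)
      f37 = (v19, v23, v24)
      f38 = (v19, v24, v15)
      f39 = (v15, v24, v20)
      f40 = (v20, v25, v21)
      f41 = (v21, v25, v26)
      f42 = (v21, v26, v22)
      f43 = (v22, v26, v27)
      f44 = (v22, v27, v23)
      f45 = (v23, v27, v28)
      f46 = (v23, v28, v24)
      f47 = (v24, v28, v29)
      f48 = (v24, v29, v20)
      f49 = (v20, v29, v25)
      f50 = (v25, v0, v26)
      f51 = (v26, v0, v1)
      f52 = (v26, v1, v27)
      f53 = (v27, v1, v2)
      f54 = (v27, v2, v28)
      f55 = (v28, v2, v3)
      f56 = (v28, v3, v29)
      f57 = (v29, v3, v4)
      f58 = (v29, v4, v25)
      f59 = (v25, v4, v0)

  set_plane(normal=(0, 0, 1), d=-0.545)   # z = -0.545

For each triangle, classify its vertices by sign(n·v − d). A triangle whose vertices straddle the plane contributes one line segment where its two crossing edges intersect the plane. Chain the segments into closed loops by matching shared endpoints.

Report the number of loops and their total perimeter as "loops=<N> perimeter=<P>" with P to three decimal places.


Straddling triangles (24 of 60):
  (v3,v8,v4) [++-] → (1.21459, 0.75016, -0.545)–(1.64765, 0, -0.545)  len=0.8662
  (v4,v8,v9) [-+-] → (1.21459, 0.75016, -0.545)–(0.823842, 1.4269, -0.545)  len=0.7814
  (v4,v9,v0) [--+] → (1.49654, 1.43323, -0.545)–(2.32407, 0, -0.545)  len=1.6550
  (v0,v9,v5) [+-+] → (1.49654, 1.43323, -0.545)–(1.162, 2.01268, -0.545)  len=0.6691
  (v8,v13,v9) [++-] → (-0.0424261, 1.4269, -0.545)–(0.823842, 1.4269, -0.545)  len=0.8663
  (v9,v13,v14) [-+-] → (-0.0424261, 1.4269, -0.545)–(-0.823842, 1.4269, -0.545)  len=0.7814
  (v9,v14,v5) [--+] → (-0.49291, 2.01268, -0.545)–(1.162, 2.01268, -0.545)  len=1.6549
  (v5,v14,v10) [+-+] → (-0.49291, 2.01268, -0.545)–(-1.162, 2.01268, -0.545)  len=0.6691
  (v13,v18,v14) [++-] → (-1.25691, 0.676743, -0.545)–(-0.823842, 1.4269, -0.545)  len=0.8662
  (v14,v18,v19) [-+-] → (-1.25691, 0.676743, -0.545)–(-1.64765, 0, -0.545)  len=0.7814
  (v14,v19,v10) [--+] → (-1.98952, 0.579449, -0.545)–(-1.162, 2.01268, -0.545)  len=1.6550
  (v10,v19,v15) [+-+] → (-1.98952, 0.579449, -0.545)–(-2.32407, 0, -0.545)  len=0.6691
  (v18,v23,v19) [++-] → (-1.21459, -0.75016, -0.545)–(-1.64765, 0, -0.545)  len=0.8662
  (v19,v23,v24) [-+-] → (-1.21459, -0.75016, -0.545)–(-0.823842, -1.4269, -0.545)  len=0.7814
  (v19,v24,v15) [--+] → (-1.49654, -1.43323, -0.545)–(-2.32407, 0, -0.545)  len=1.6550
  (v15,v24,v20) [+-+] → (-1.49654, -1.43323, -0.545)–(-1.162, -2.01268, -0.545)  len=0.6691
  (v23,v28,v24) [++-] → (0.0424261, -1.4269, -0.545)–(-0.823842, -1.4269, -0.545)  len=0.8663
  (v24,v28,v29) [-+-] → (0.0424261, -1.4269, -0.545)–(0.823842, -1.4269, -0.545)  len=0.7814
  (v24,v29,v20) [--+] → (0.49291, -2.01268, -0.545)–(-1.162, -2.01268, -0.545)  len=1.6549
  (v20,v29,v25) [+-+] → (0.49291, -2.01268, -0.545)–(1.162, -2.01268, -0.545)  len=0.6691
  (v28,v3,v29) [++-] → (1.25691, -0.676743, -0.545)–(0.823842, -1.4269, -0.545)  len=0.8662
  (v29,v3,v4) [-+-] → (1.25691, -0.676743, -0.545)–(1.64765, 0, -0.545)  len=0.7814
  (v29,v4,v25) [--+] → (1.98952, -0.579449, -0.545)–(1.162, -2.01268, -0.545)  len=1.6550
  (v25,v4,v0) [+-+] → (1.98952, -0.579449, -0.545)–(2.32407, 0, -0.545)  len=0.6691

Chained into 2 loop(s):
  loop 1: 12 segments, perimeter = 9.8859
  loop 2: 12 segments, perimeter = 13.9442
Total perimeter = 23.830

loops=2 perimeter=23.830
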